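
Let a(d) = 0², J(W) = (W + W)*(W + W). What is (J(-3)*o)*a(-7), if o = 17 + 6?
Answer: 0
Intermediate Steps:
J(W) = 4*W² (J(W) = (2*W)*(2*W) = 4*W²)
o = 23
a(d) = 0
(J(-3)*o)*a(-7) = ((4*(-3)²)*23)*0 = ((4*9)*23)*0 = (36*23)*0 = 828*0 = 0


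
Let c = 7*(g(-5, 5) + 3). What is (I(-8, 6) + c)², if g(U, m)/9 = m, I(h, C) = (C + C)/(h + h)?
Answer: 1798281/16 ≈ 1.1239e+5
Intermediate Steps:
I(h, C) = C/h (I(h, C) = (2*C)/((2*h)) = (2*C)*(1/(2*h)) = C/h)
g(U, m) = 9*m
c = 336 (c = 7*(9*5 + 3) = 7*(45 + 3) = 7*48 = 336)
(I(-8, 6) + c)² = (6/(-8) + 336)² = (6*(-⅛) + 336)² = (-¾ + 336)² = (1341/4)² = 1798281/16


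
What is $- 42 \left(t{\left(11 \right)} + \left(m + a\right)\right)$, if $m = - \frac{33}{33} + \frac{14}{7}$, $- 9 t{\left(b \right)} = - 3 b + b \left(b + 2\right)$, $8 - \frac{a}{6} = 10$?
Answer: $\frac{2926}{3} \approx 975.33$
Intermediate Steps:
$a = -12$ ($a = 48 - 60 = -12$)
$t{\left(b \right)} = \frac{b}{3} - \frac{b \left(2 + b\right)}{9}$ ($t{\left(b \right)} = - \frac{- 3 b + b \left(b + 2\right)}{9} = - \frac{- 3 b + b \left(2 + b\right)}{9} = \frac{b}{3} - \frac{b \left(2 + b\right)}{9}$)
$m = 1$ ($m = \left(-33\right) \frac{1}{33} + 14 \cdot \frac{1}{7} = -1 + 2 = 1$)
$- 42 \left(t{\left(11 \right)} + \left(m + a\right)\right) = - 42 \left(\frac{1}{9} \cdot 11 \left(1 - 11\right) + \left(1 - 12\right)\right) = - 42 \left(\frac{1}{9} \cdot 11 \left(1 - 11\right) - 11\right) = - 42 \left(\frac{1}{9} \cdot 11 \left(-10\right) - 11\right) = - 42 \left(- \frac{110}{9} - 11\right) = \left(-42\right) \left(- \frac{209}{9}\right) = \frac{2926}{3}$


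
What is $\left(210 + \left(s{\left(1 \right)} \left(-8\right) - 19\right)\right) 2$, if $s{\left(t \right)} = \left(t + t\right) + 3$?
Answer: $302$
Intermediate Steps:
$s{\left(t \right)} = 3 + 2 t$ ($s{\left(t \right)} = 2 t + 3 = 3 + 2 t$)
$\left(210 + \left(s{\left(1 \right)} \left(-8\right) - 19\right)\right) 2 = \left(210 + \left(\left(3 + 2 \cdot 1\right) \left(-8\right) - 19\right)\right) 2 = \left(210 + \left(\left(3 + 2\right) \left(-8\right) - 19\right)\right) 2 = \left(210 + \left(5 \left(-8\right) - 19\right)\right) 2 = \left(210 - 59\right) 2 = 151 \cdot 2 = 302$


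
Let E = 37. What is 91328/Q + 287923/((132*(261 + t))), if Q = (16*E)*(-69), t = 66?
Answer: 162895769/36732564 ≈ 4.4346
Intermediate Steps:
Q = -40848 (Q = (16*37)*(-69) = 592*(-69) = -40848)
91328/Q + 287923/((132*(261 + t))) = 91328/(-40848) + 287923/((132*(261 + 66))) = 91328*(-1/40848) + 287923/((132*327)) = -5708/2553 + 287923/43164 = 162895769/36732564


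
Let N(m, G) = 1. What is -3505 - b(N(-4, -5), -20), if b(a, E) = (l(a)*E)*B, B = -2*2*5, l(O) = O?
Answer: -3905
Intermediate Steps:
B = -20 (B = -4*5 = -20)
b(a, E) = -20*E*a (b(a, E) = (a*E)*(-20) = (E*a)*(-20) = -20*E*a)
-3505 - b(N(-4, -5), -20) = -3505 - (-20)*(-20) = -3505 - 1*400 = -3505 - 400 = -3905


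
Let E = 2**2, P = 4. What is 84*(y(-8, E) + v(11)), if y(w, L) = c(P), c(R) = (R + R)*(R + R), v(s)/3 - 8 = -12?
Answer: 4368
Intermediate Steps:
E = 4
v(s) = -12 (v(s) = 24 + 3*(-12) = 24 - 36 = -12)
c(R) = 4*R**2 (c(R) = (2*R)*(2*R) = 4*R**2)
y(w, L) = 64 (y(w, L) = 4*4**2 = 4*16 = 64)
84*(y(-8, E) + v(11)) = 84*(64 - 12) = 84*52 = 4368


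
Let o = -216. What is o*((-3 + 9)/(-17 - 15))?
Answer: 81/2 ≈ 40.500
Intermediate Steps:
o*((-3 + 9)/(-17 - 15)) = -216*(-3 + 9)/(-17 - 15) = -1296/(-32) = -1296*(-1)/32 = -216*(-3/16) = 81/2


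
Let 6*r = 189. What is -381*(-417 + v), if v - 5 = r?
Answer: 289941/2 ≈ 1.4497e+5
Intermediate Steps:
r = 63/2 (r = (⅙)*189 = 63/2 ≈ 31.500)
v = 73/2 (v = 5 + 63/2 = 73/2 ≈ 36.500)
-381*(-417 + v) = -381*(-417 + 73/2) = -381*(-761/2) = 289941/2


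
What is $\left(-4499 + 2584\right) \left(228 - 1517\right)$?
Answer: $2468435$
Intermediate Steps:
$\left(-4499 + 2584\right) \left(228 - 1517\right) = \left(-1915\right) \left(-1289\right) = 2468435$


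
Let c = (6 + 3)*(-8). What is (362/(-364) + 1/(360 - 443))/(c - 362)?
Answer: 15205/6556004 ≈ 0.0023192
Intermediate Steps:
c = -72 (c = 9*(-8) = -72)
(362/(-364) + 1/(360 - 443))/(c - 362) = (362/(-364) + 1/(360 - 443))/(-72 - 362) = (362*(-1/364) + 1/(-83))/(-434) = (-181/182 - 1/83)*(-1/434) = -15205/15106*(-1/434) = 15205/6556004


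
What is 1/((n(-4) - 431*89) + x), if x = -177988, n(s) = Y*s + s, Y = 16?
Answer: -1/216415 ≈ -4.6207e-6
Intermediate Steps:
n(s) = 17*s (n(s) = 16*s + s = 17*s)
1/((n(-4) - 431*89) + x) = 1/((17*(-4) - 431*89) - 177988) = 1/((-68 - 38359) - 177988) = 1/(-38427 - 177988) = 1/(-216415) = -1/216415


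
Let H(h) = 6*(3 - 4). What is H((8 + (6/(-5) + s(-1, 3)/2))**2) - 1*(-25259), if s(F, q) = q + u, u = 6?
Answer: 25253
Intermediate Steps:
s(F, q) = 6 + q (s(F, q) = q + 6 = 6 + q)
H(h) = -6 (H(h) = 6*(-1) = -6)
H((8 + (6/(-5) + s(-1, 3)/2))**2) - 1*(-25259) = -6 - 1*(-25259) = -6 + 25259 = 25253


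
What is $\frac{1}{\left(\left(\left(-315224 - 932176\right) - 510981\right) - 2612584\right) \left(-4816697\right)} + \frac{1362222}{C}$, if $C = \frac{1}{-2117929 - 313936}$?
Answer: $- \frac{69745149335835752130498149}{21053614002605} \approx -3.3127 \cdot 10^{12}$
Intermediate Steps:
$C = - \frac{1}{2431865}$ ($C = \frac{1}{-2431865} = - \frac{1}{2431865} \approx -4.1121 \cdot 10^{-7}$)
$\frac{1}{\left(\left(\left(-315224 - 932176\right) - 510981\right) - 2612584\right) \left(-4816697\right)} + \frac{1362222}{C} = \frac{1}{\left(\left(\left(-315224 - 932176\right) - 510981\right) - 2612584\right) \left(-4816697\right)} + \frac{1362222}{- \frac{1}{2431865}} = \frac{1}{\left(-1247400 - 510981\right) - 2612584} \left(- \frac{1}{4816697}\right) + 1362222 \left(-2431865\right) = \frac{1}{-1758381 - 2612584} \left(- \frac{1}{4816697}\right) - 3312740004030 = \frac{1}{-4370965} \left(- \frac{1}{4816697}\right) - 3312740004030 = \left(- \frac{1}{4370965}\right) \left(- \frac{1}{4816697}\right) - 3312740004030 = \frac{1}{21053614002605} - 3312740004030 = - \frac{69745149335835752130498149}{21053614002605}$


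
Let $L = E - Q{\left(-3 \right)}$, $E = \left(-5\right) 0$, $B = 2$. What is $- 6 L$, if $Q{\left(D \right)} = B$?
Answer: $12$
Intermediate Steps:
$Q{\left(D \right)} = 2$
$E = 0$
$L = -2$ ($L = 0 - 2 = -2$)
$- 6 L = \left(-6\right) \left(-2\right) = 12$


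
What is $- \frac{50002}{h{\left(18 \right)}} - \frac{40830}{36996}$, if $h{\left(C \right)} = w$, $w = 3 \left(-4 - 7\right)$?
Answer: $\frac{308087767}{203478} \approx 1514.1$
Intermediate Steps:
$w = -33$ ($w = 3 \left(-11\right) = -33$)
$h{\left(C \right)} = -33$
$- \frac{50002}{h{\left(18 \right)}} - \frac{40830}{36996} = - \frac{50002}{-33} - \frac{40830}{36996} = \left(-50002\right) \left(- \frac{1}{33}\right) - \frac{6805}{6166} = \frac{50002}{33} - \frac{6805}{6166} = \frac{308087767}{203478}$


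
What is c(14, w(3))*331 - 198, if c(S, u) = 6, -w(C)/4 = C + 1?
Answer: 1788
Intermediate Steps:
w(C) = -4 - 4*C (w(C) = -4*(C + 1) = -4*(1 + C) = -4 - 4*C)
c(14, w(3))*331 - 198 = 6*331 - 198 = 1986 - 198 = 1788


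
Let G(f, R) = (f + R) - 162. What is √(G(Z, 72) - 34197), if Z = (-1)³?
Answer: 4*I*√2143 ≈ 185.17*I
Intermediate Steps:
Z = -1
G(f, R) = -162 + R + f (G(f, R) = (R + f) - 162 = -162 + R + f)
√(G(Z, 72) - 34197) = √((-162 + 72 - 1) - 34197) = √(-91 - 34197) = √(-34288) = 4*I*√2143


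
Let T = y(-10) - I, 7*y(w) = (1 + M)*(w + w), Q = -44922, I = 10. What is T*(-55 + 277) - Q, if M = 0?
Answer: 294474/7 ≈ 42068.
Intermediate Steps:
y(w) = 2*w/7 (y(w) = ((1 + 0)*(w + w))/7 = (1*(2*w))/7 = (2*w)/7 = 2*w/7)
T = -90/7 (T = (2/7)*(-10) - 1*10 = -20/7 - 10 = -90/7 ≈ -12.857)
T*(-55 + 277) - Q = -90*(-55 + 277)/7 - 1*(-44922) = -90/7*222 + 44922 = -19980/7 + 44922 = 294474/7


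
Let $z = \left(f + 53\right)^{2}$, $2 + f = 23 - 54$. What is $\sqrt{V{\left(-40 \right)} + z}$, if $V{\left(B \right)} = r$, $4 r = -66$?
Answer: $\frac{\sqrt{1534}}{2} \approx 19.583$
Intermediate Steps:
$r = - \frac{33}{2}$ ($r = \frac{1}{4} \left(-66\right) = - \frac{33}{2} \approx -16.5$)
$V{\left(B \right)} = - \frac{33}{2}$
$f = -33$ ($f = -2 + \left(23 - 54\right) = -2 - 31 = -33$)
$z = 400$ ($z = \left(-33 + 53\right)^{2} = 20^{2} = 400$)
$\sqrt{V{\left(-40 \right)} + z} = \sqrt{- \frac{33}{2} + 400} = \sqrt{\frac{767}{2}} = \frac{\sqrt{1534}}{2}$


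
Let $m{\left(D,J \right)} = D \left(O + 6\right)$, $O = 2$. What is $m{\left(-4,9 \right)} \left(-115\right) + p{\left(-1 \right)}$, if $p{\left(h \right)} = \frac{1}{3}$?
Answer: $\frac{11041}{3} \approx 3680.3$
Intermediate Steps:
$p{\left(h \right)} = \frac{1}{3}$
$m{\left(D,J \right)} = 8 D$ ($m{\left(D,J \right)} = D \left(2 + 6\right) = D 8 = 8 D$)
$m{\left(-4,9 \right)} \left(-115\right) + p{\left(-1 \right)} = 8 \left(-4\right) \left(-115\right) + \frac{1}{3} = \left(-32\right) \left(-115\right) + \frac{1}{3} = 3680 + \frac{1}{3} = \frac{11041}{3}$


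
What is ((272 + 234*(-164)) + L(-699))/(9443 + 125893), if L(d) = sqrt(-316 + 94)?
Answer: -4763/16917 + I*sqrt(222)/135336 ≈ -0.28155 + 0.00011009*I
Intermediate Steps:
L(d) = I*sqrt(222) (L(d) = sqrt(-222) = I*sqrt(222))
((272 + 234*(-164)) + L(-699))/(9443 + 125893) = ((272 + 234*(-164)) + I*sqrt(222))/(9443 + 125893) = ((272 - 38376) + I*sqrt(222))/135336 = (-38104 + I*sqrt(222))*(1/135336) = -4763/16917 + I*sqrt(222)/135336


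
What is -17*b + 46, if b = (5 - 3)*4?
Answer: -90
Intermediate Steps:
b = 8 (b = 2*4 = 8)
-17*b + 46 = -17*8 + 46 = -136 + 46 = -90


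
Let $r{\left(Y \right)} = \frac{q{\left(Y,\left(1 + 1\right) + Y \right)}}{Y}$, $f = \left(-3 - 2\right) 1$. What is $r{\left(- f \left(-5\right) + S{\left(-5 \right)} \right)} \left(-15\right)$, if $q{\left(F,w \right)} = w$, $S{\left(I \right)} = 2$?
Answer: $- \frac{315}{23} \approx -13.696$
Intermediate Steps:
$f = -5$ ($f = \left(-5\right) 1 = -5$)
$r{\left(Y \right)} = \frac{2 + Y}{Y}$ ($r{\left(Y \right)} = \frac{\left(1 + 1\right) + Y}{Y} = \frac{2 + Y}{Y}$)
$r{\left(- f \left(-5\right) + S{\left(-5 \right)} \right)} \left(-15\right) = \frac{2 + \left(\left(-1\right) \left(-5\right) \left(-5\right) + 2\right)}{\left(-1\right) \left(-5\right) \left(-5\right) + 2} \left(-15\right) = \frac{2 + \left(5 \left(-5\right) + 2\right)}{5 \left(-5\right) + 2} \left(-15\right) = \frac{2 + \left(-25 + 2\right)}{-25 + 2} \left(-15\right) = \frac{2 - 23}{-23} \left(-15\right) = \left(- \frac{1}{23}\right) \left(-21\right) \left(-15\right) = \frac{21}{23} \left(-15\right) = - \frac{315}{23}$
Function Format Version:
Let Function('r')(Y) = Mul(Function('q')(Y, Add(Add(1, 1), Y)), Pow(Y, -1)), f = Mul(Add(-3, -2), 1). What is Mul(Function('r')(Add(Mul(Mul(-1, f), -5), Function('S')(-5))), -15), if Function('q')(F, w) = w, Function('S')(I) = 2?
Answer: Rational(-315, 23) ≈ -13.696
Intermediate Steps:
f = -5 (f = Mul(-5, 1) = -5)
Function('r')(Y) = Mul(Pow(Y, -1), Add(2, Y)) (Function('r')(Y) = Mul(Add(Add(1, 1), Y), Pow(Y, -1)) = Mul(Add(2, Y), Pow(Y, -1)) = Mul(Pow(Y, -1), Add(2, Y)))
Mul(Function('r')(Add(Mul(Mul(-1, f), -5), Function('S')(-5))), -15) = Mul(Mul(Pow(Add(Mul(Mul(-1, -5), -5), 2), -1), Add(2, Add(Mul(Mul(-1, -5), -5), 2))), -15) = Mul(Mul(Pow(Add(Mul(5, -5), 2), -1), Add(2, Add(Mul(5, -5), 2))), -15) = Mul(Mul(Pow(Add(-25, 2), -1), Add(2, Add(-25, 2))), -15) = Mul(Mul(Pow(-23, -1), Add(2, -23)), -15) = Mul(Mul(Rational(-1, 23), -21), -15) = Mul(Rational(21, 23), -15) = Rational(-315, 23)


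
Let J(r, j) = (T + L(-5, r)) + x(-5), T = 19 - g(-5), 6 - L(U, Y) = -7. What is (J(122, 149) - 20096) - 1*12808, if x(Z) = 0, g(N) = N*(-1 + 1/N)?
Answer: -32878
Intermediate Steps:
L(U, Y) = 13 (L(U, Y) = 6 - 1*(-7) = 6 + 7 = 13)
g(N) = N*(-1 + 1/N)
T = 13 (T = 19 - (1 - 1*(-5)) = 19 - (1 + 5) = 19 - 1*6 = 19 - 6 = 13)
J(r, j) = 26 (J(r, j) = (13 + 13) + 0 = 26 + 0 = 26)
(J(122, 149) - 20096) - 1*12808 = (26 - 20096) - 1*12808 = -20070 - 12808 = -32878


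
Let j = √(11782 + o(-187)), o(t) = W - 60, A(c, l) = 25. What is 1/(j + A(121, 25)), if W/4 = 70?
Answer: -25/11377 + √12002/11377 ≈ 0.0074320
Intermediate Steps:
W = 280 (W = 4*70 = 280)
o(t) = 220 (o(t) = 280 - 60 = 220)
j = √12002 (j = √(11782 + 220) = √12002 ≈ 109.55)
1/(j + A(121, 25)) = 1/(√12002 + 25) = 1/(25 + √12002)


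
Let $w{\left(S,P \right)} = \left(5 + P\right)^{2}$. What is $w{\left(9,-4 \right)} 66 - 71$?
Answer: $-5$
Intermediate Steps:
$w{\left(9,-4 \right)} 66 - 71 = \left(5 - 4\right)^{2} \cdot 66 - 71 = 1^{2} \cdot 66 - 71 = 1 \cdot 66 - 71 = 66 - 71 = -5$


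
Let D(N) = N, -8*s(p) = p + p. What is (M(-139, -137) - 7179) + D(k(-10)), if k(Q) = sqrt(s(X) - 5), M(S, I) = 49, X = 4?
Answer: -7130 + I*sqrt(6) ≈ -7130.0 + 2.4495*I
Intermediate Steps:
s(p) = -p/4 (s(p) = -(p + p)/8 = -p/4)
k(Q) = I*sqrt(6) (k(Q) = sqrt(-1/4*4 - 5) = sqrt(-1 - 5) = sqrt(-6) = I*sqrt(6))
(M(-139, -137) - 7179) + D(k(-10)) = (49 - 7179) + I*sqrt(6) = -7130 + I*sqrt(6)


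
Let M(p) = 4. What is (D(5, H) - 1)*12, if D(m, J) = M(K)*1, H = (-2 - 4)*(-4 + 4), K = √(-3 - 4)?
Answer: 36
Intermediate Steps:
K = I*√7 (K = √(-7) = I*√7 ≈ 2.6458*I)
H = 0 (H = -6*0 = 0)
D(m, J) = 4 (D(m, J) = 4*1 = 4)
(D(5, H) - 1)*12 = (4 - 1)*12 = 3*12 = 36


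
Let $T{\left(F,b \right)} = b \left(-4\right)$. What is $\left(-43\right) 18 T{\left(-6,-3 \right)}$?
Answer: $-9288$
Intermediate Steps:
$T{\left(F,b \right)} = - 4 b$
$\left(-43\right) 18 T{\left(-6,-3 \right)} = \left(-43\right) 18 \left(\left(-4\right) \left(-3\right)\right) = \left(-774\right) 12 = -9288$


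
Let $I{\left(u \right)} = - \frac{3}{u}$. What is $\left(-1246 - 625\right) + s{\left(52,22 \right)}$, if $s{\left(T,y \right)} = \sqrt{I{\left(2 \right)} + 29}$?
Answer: $-1871 + \frac{\sqrt{110}}{2} \approx -1865.8$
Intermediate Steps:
$s{\left(T,y \right)} = \frac{\sqrt{110}}{2}$ ($s{\left(T,y \right)} = \sqrt{- \frac{3}{2} + 29} = \sqrt{\frac{55}{2}} = \frac{\sqrt{110}}{2}$)
$\left(-1246 - 625\right) + s{\left(52,22 \right)} = \left(-1246 - 625\right) + \frac{\sqrt{110}}{2} = -1871 + \frac{\sqrt{110}}{2}$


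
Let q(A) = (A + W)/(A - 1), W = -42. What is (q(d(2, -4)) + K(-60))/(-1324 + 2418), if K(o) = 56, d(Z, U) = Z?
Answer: 8/547 ≈ 0.014625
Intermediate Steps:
q(A) = (-42 + A)/(-1 + A) (q(A) = (A - 42)/(A - 1) = (-42 + A)/(-1 + A))
(q(d(2, -4)) + K(-60))/(-1324 + 2418) = ((-42 + 2)/(-1 + 2) + 56)/(-1324 + 2418) = (-40/1 + 56)/1094 = (1*(-40) + 56)*(1/1094) = (-40 + 56)*(1/1094) = 16*(1/1094) = 8/547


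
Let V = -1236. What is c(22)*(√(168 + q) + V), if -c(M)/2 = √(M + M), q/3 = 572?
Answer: 8*√11*(618 - √471) ≈ 15822.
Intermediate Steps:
q = 1716 (q = 3*572 = 1716)
c(M) = -2*√2*√M (c(M) = -2*√(M + M) = -2*√2*√M)
c(22)*(√(168 + q) + V) = (-2*√2*√22)*(√(168 + 1716) - 1236) = (-4*√11)*(√1884 - 1236) = (-4*√11)*(2*√471 - 1236) = (-4*√11)*(-1236 + 2*√471) = -4*√11*(-1236 + 2*√471)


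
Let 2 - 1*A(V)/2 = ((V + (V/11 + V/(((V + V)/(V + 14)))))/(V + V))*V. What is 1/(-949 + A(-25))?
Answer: -22/20069 ≈ -0.0010962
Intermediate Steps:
A(V) = -3 - 35*V/22 (A(V) = 4 - 2*(V + (V/11 + V/(((V + V)/(V + 14)))))/(V + V)*V = 4 - 2*(V + (V*(1/11) + V/(((2*V)/(14 + V)))))/((2*V))*V = 4 - 2*(V + (V/11 + V/((2*V/(14 + V)))))*(1/(2*V))*V = 4 - 2*(V + (V/11 + V*((14 + V)/(2*V))))*(1/(2*V))*V = 4 - 2*(V + (V/11 + (7 + V/2)))*(1/(2*V))*V = 4 - 2*(V + (7 + 13*V/22))*(1/(2*V))*V = 4 - 2*(7 + 35*V/22)*(1/(2*V))*V = 4 - 2*(7 + 35*V/22)/(2*V)*V = 4 - 2*(7/2 + 35*V/44) = 4 + (-7 - 35*V/22) = -3 - 35*V/22)
1/(-949 + A(-25)) = 1/(-949 + (-3 - 35/22*(-25))) = 1/(-949 + (-3 + 875/22)) = 1/(-949 + 809/22) = 1/(-20069/22) = -22/20069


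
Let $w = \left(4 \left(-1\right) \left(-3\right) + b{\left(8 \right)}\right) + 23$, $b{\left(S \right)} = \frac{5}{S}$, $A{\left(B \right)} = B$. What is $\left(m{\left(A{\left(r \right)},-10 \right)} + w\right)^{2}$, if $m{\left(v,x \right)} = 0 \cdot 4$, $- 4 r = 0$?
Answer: $\frac{81225}{64} \approx 1269.1$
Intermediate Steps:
$r = 0$ ($r = \left(- \frac{1}{4}\right) 0 = 0$)
$m{\left(v,x \right)} = 0$
$w = \frac{285}{8}$ ($w = \left(4 \left(-1\right) \left(-3\right) + \frac{5}{8}\right) + 23 = \left(\left(-4\right) \left(-3\right) + 5 \cdot \frac{1}{8}\right) + 23 = \left(12 + \frac{5}{8}\right) + 23 = \frac{101}{8} + 23 = \frac{285}{8} \approx 35.625$)
$\left(m{\left(A{\left(r \right)},-10 \right)} + w\right)^{2} = \left(0 + \frac{285}{8}\right)^{2} = \left(\frac{285}{8}\right)^{2} = \frac{81225}{64}$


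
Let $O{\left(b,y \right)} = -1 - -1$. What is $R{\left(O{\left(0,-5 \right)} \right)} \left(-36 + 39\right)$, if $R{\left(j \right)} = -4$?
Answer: $-12$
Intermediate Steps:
$O{\left(b,y \right)} = 0$ ($O{\left(b,y \right)} = -1 + 1 = 0$)
$R{\left(O{\left(0,-5 \right)} \right)} \left(-36 + 39\right) = - 4 \left(-36 + 39\right) = \left(-4\right) 3 = -12$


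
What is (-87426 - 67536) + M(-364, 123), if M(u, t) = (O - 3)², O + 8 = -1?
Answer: -154818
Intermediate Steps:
O = -9 (O = -8 - 1 = -9)
M(u, t) = 144 (M(u, t) = (-9 - 3)² = (-12)² = 144)
(-87426 - 67536) + M(-364, 123) = (-87426 - 67536) + 144 = -154962 + 144 = -154818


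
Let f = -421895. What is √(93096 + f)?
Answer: I*√328799 ≈ 573.41*I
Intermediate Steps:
√(93096 + f) = √(93096 - 421895) = √(-328799) = I*√328799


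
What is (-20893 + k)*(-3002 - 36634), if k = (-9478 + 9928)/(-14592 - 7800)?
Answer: 257543996553/311 ≈ 8.2812e+8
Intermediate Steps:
k = -25/1244 (k = 450/(-22392) = 450*(-1/22392) = -25/1244 ≈ -0.020096)
(-20893 + k)*(-3002 - 36634) = (-20893 - 25/1244)*(-3002 - 36634) = -25990917/1244*(-39636) = 257543996553/311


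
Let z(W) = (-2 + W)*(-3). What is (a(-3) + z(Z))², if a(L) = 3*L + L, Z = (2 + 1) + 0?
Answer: 225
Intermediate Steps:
Z = 3 (Z = 3 + 0 = 3)
a(L) = 4*L
z(W) = 6 - 3*W
(a(-3) + z(Z))² = (4*(-3) + (6 - 3*3))² = (-12 + (6 - 9))² = (-12 - 3)² = (-15)² = 225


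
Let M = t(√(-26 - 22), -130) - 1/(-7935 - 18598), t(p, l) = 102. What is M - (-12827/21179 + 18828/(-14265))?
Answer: 92564283007584/890678715095 ≈ 103.93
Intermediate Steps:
M = 2706367/26533 (M = 102 - 1/(-7935 - 18598) = 102 - 1/(-26533) = 102 - 1*(-1/26533) = 102 + 1/26533 = 2706367/26533 ≈ 102.00)
M - (-12827/21179 + 18828/(-14265)) = 2706367/26533 - (-12827/21179 + 18828/(-14265)) = 2706367/26533 - (-12827*1/21179 + 18828*(-1/14265)) = 2706367/26533 - (-12827/21179 - 2092/1585) = 2706367/26533 - 1*(-64637263/33568715) = 2706367/26533 + 64637263/33568715 = 92564283007584/890678715095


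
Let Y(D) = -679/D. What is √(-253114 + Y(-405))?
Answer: I*√512552455/45 ≈ 503.1*I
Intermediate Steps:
√(-253114 + Y(-405)) = √(-253114 - 679/(-405)) = √(-253114 - 679*(-1/405)) = √(-253114 + 679/405) = √(-102510491/405) = I*√512552455/45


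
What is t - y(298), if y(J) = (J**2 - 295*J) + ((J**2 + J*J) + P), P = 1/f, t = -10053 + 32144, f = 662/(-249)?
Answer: -103543833/662 ≈ -1.5641e+5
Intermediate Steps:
f = -662/249 (f = 662*(-1/249) = -662/249 ≈ -2.6586)
t = 22091
P = -249/662 (P = 1/(-662/249) = -249/662 ≈ -0.37613)
y(J) = -249/662 - 295*J + 3*J**2 (y(J) = (J**2 - 295*J) + ((J**2 + J*J) - 249/662) = (J**2 - 295*J) + ((J**2 + J**2) - 249/662) = (J**2 - 295*J) + (2*J**2 - 249/662) = (J**2 - 295*J) + (-249/662 + 2*J**2) = -249/662 - 295*J + 3*J**2)
t - y(298) = 22091 - (-249/662 - 295*298 + 3*298**2) = 22091 - (-249/662 - 87910 + 3*88804) = 22091 - (-249/662 - 87910 + 266412) = 22091 - 1*118168075/662 = 22091 - 118168075/662 = -103543833/662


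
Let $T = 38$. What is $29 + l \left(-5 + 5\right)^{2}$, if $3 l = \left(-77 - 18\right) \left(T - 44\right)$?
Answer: $29$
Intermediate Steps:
$l = 190$ ($l = \frac{\left(-77 - 18\right) \left(38 - 44\right)}{3} = \frac{\left(-95\right) \left(-6\right)}{3} = \frac{1}{3} \cdot 570 = 190$)
$29 + l \left(-5 + 5\right)^{2} = 29 + 190 \left(-5 + 5\right)^{2} = 29 + 190 \cdot 0^{2} = 29 + 190 \cdot 0 = 29 + 0 = 29$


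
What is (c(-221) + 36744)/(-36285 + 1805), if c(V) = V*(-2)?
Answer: -18593/17240 ≈ -1.0785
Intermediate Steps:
c(V) = -2*V
(c(-221) + 36744)/(-36285 + 1805) = (-2*(-221) + 36744)/(-36285 + 1805) = (442 + 36744)/(-34480) = 37186*(-1/34480) = -18593/17240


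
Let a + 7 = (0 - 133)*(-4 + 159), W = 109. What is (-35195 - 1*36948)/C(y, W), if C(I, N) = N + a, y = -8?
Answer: 72143/20513 ≈ 3.5169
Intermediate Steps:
a = -20622 (a = -7 + (0 - 133)*(-4 + 159) = -7 - 133*155 = -7 - 20615 = -20622)
C(I, N) = -20622 + N (C(I, N) = N - 20622 = -20622 + N)
(-35195 - 1*36948)/C(y, W) = (-35195 - 1*36948)/(-20622 + 109) = (-35195 - 36948)/(-20513) = -72143*(-1/20513) = 72143/20513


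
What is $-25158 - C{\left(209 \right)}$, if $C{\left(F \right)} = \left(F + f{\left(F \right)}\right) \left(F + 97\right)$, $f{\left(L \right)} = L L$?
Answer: $-13455498$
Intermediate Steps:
$f{\left(L \right)} = L^{2}$
$C{\left(F \right)} = \left(97 + F\right) \left(F + F^{2}\right)$ ($C{\left(F \right)} = \left(F + F^{2}\right) \left(F + 97\right) = \left(F + F^{2}\right) \left(97 + F\right) = \left(97 + F\right) \left(F + F^{2}\right)$)
$-25158 - C{\left(209 \right)} = -25158 - 209 \left(97 + 209^{2} + 98 \cdot 209\right) = -25158 - 209 \left(97 + 43681 + 20482\right) = -25158 - 209 \cdot 64260 = -25158 - 13430340 = -13455498$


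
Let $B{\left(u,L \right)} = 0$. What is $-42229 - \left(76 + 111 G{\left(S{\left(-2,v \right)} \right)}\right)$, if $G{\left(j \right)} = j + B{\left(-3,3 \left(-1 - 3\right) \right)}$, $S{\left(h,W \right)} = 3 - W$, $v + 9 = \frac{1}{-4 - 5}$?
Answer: $- \frac{130948}{3} \approx -43649.0$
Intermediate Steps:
$v = - \frac{82}{9}$ ($v = -9 + \frac{1}{-4 - 5} = -9 + \frac{1}{-9} = -9 - \frac{1}{9} = - \frac{82}{9} \approx -9.1111$)
$G{\left(j \right)} = j$ ($G{\left(j \right)} = j + 0 = j$)
$-42229 - \left(76 + 111 G{\left(S{\left(-2,v \right)} \right)}\right) = -42229 - \left(76 + 111 \left(3 - - \frac{82}{9}\right)\right) = -42229 - \left(76 + 111 \left(3 + \frac{82}{9}\right)\right) = -42229 - \frac{4261}{3} = - \frac{130948}{3}$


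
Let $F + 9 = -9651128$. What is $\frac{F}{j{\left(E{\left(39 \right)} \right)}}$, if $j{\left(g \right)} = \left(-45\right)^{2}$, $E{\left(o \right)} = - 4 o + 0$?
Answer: $- \frac{9651137}{2025} \approx -4766.0$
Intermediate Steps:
$F = -9651137$ ($F = -9 - 9651128 = -9651137$)
$E{\left(o \right)} = - 4 o$
$j{\left(g \right)} = 2025$
$\frac{F}{j{\left(E{\left(39 \right)} \right)}} = - \frac{9651137}{2025}$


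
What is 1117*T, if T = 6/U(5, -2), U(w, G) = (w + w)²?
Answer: 3351/50 ≈ 67.020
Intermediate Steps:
U(w, G) = 4*w² (U(w, G) = (2*w)² = 4*w²)
T = 3/50 (T = 6/((4*5²)) = 6/((4*25)) = 6/100 = 6*(1/100) = 3/50 ≈ 0.060000)
1117*T = 1117*(3/50) = 3351/50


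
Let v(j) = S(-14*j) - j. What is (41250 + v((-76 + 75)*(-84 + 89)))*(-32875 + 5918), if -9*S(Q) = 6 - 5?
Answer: -10008972358/9 ≈ -1.1121e+9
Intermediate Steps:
S(Q) = -1/9 (S(Q) = -(6 - 5)/9 = -1/9*1 = -1/9)
v(j) = -1/9 - j
(41250 + v((-76 + 75)*(-84 + 89)))*(-32875 + 5918) = (41250 + (-1/9 - (-76 + 75)*(-84 + 89)))*(-32875 + 5918) = (41250 + (-1/9 - (-1)*5))*(-26957) = (41250 + (-1/9 - 1*(-5)))*(-26957) = (41250 + (-1/9 + 5))*(-26957) = (41250 + 44/9)*(-26957) = (371294/9)*(-26957) = -10008972358/9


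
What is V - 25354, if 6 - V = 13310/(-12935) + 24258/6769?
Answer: -443923779612/17511403 ≈ -25351.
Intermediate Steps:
V = 60332050/17511403 (V = 6 - (13310/(-12935) + 24258/6769) = 6 - (13310*(-1/12935) + 24258*(1/6769)) = 6 - (-2662/2587 + 24258/6769) = 6 - 1*44736368/17511403 = 6 - 44736368/17511403 = 60332050/17511403 ≈ 3.4453)
V - 25354 = 60332050/17511403 - 25354 = -443923779612/17511403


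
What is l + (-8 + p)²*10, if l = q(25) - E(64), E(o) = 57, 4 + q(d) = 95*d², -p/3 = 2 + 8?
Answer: 73754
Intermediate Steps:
p = -30 (p = -3*(2 + 8) = -3*10 = -30)
q(d) = -4 + 95*d²
l = 59314 (l = (-4 + 95*25²) - 1*57 = (-4 + 95*625) - 57 = (-4 + 59375) - 57 = 59371 - 57 = 59314)
l + (-8 + p)²*10 = 59314 + (-8 - 30)²*10 = 59314 + (-38)²*10 = 59314 + 1444*10 = 59314 + 14440 = 73754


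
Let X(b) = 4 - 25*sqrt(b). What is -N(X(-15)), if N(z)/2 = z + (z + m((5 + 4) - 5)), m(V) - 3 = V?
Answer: -30 + 100*I*sqrt(15) ≈ -30.0 + 387.3*I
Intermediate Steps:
m(V) = 3 + V
X(b) = 4 - 25*sqrt(b)
N(z) = 14 + 4*z (N(z) = 2*(z + (z + (3 + ((5 + 4) - 5)))) = 2*(z + (z + (3 + (9 - 5)))) = 2*(z + (z + (3 + 4))) = 2*(z + (z + 7)) = 2*(z + (7 + z)) = 2*(7 + 2*z) = 14 + 4*z)
-N(X(-15)) = -(14 + 4*(4 - 25*I*sqrt(15))) = -(14 + (16 - 100*I*sqrt(15))) = -(30 - 100*I*sqrt(15)) = -30 + 100*I*sqrt(15)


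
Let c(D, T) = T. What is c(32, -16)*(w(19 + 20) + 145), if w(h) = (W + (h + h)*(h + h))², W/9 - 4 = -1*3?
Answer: -593996704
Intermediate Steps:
W = 9 (W = 36 + 9*(-1*3) = 36 + 9*(-3) = 36 - 27 = 9)
w(h) = (9 + 4*h²)² (w(h) = (9 + (h + h)*(h + h))² = (9 + (2*h)*(2*h))² = (9 + 4*h²)²)
c(32, -16)*(w(19 + 20) + 145) = -16*((9 + 4*(19 + 20)²)² + 145) = -16*((9 + 4*39²)² + 145) = -16*((9 + 4*1521)² + 145) = -16*((9 + 6084)² + 145) = -16*(6093² + 145) = -16*(37124649 + 145) = -16*37124794 = -593996704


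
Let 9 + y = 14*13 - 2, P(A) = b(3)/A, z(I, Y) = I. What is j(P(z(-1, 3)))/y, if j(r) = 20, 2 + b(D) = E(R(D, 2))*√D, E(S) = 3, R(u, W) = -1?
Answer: 20/171 ≈ 0.11696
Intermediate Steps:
b(D) = -2 + 3*√D
P(A) = (-2 + 3*√3)/A
y = 171 (y = -9 + (14*13 - 2) = -9 + (182 - 2) = -9 + 180 = 171)
j(P(z(-1, 3)))/y = 20/171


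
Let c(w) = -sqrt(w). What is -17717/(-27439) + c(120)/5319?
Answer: 17717/27439 - 2*sqrt(30)/5319 ≈ 0.64363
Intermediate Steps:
-17717/(-27439) + c(120)/5319 = -17717/(-27439) - sqrt(120)/5319 = -17717*(-1/27439) - 2*sqrt(30)*(1/5319) = 17717/27439 - 2*sqrt(30)*(1/5319) = 17717/27439 - 2*sqrt(30)/5319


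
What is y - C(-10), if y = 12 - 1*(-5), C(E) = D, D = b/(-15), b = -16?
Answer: 239/15 ≈ 15.933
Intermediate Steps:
D = 16/15 (D = -16/(-15) = -16*(-1/15) = 16/15 ≈ 1.0667)
C(E) = 16/15
y = 17 (y = 12 + 5 = 17)
y - C(-10) = 17 - 1*16/15 = 17 - 16/15 = 239/15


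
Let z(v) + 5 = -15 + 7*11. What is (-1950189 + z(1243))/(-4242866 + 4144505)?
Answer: 650044/32787 ≈ 19.826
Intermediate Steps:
z(v) = 57 (z(v) = -5 + (-15 + 7*11) = -5 + (-15 + 77) = -5 + 62 = 57)
(-1950189 + z(1243))/(-4242866 + 4144505) = (-1950189 + 57)/(-4242866 + 4144505) = -1950132/(-98361) = -1950132*(-1/98361) = 650044/32787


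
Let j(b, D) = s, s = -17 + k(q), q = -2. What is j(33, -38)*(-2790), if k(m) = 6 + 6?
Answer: 13950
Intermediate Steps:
k(m) = 12
s = -5 (s = -17 + 12 = -5)
j(b, D) = -5
j(33, -38)*(-2790) = -5*(-2790) = 13950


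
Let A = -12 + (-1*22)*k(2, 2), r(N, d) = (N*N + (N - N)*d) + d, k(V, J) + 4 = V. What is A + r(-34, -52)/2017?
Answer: 65648/2017 ≈ 32.547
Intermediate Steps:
k(V, J) = -4 + V
r(N, d) = d + N**2 (r(N, d) = (N**2 + 0*d) + d = (N**2 + 0) + d = N**2 + d = d + N**2)
A = 32 (A = -12 + (-1*22)*(-4 + 2) = -12 - 22*(-2) = -12 + 44 = 32)
A + r(-34, -52)/2017 = 32 + (-52 + (-34)**2)/2017 = 32 + (-52 + 1156)*(1/2017) = 32 + 1104*(1/2017) = 32 + 1104/2017 = 65648/2017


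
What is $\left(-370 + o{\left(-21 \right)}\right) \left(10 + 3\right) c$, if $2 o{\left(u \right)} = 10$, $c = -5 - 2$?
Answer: $33215$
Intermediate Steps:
$c = -7$ ($c = -5 - 2 = -7$)
$o{\left(u \right)} = 5$ ($o{\left(u \right)} = \frac{1}{2} \cdot 10 = 5$)
$\left(-370 + o{\left(-21 \right)}\right) \left(10 + 3\right) c = \left(-370 + 5\right) \left(10 + 3\right) \left(-7\right) = - 365 \cdot 13 \left(-7\right) = \left(-365\right) \left(-91\right) = 33215$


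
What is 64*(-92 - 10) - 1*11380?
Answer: -17908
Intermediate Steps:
64*(-92 - 10) - 1*11380 = 64*(-102) - 11380 = -6528 - 11380 = -17908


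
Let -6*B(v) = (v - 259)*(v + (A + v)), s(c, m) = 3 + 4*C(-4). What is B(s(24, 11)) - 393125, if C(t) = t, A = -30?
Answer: -1186991/3 ≈ -3.9566e+5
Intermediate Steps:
s(c, m) = -13 (s(c, m) = 3 + 4*(-4) = 3 - 16 = -13)
B(v) = -(-259 + v)*(-30 + 2*v)/6 (B(v) = -(v - 259)*(v + (-30 + v))/6 = -(-259 + v)*(-30 + 2*v)/6)
B(s(24, 11)) - 393125 = (-1295 - 1/3*(-13)**2 + (274/3)*(-13)) - 393125 = (-1295 - 1/3*169 - 3562/3) - 393125 = (-1295 - 169/3 - 3562/3) - 393125 = -7616/3 - 393125 = -1186991/3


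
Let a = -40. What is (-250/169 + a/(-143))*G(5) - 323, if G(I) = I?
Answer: -611607/1859 ≈ -329.00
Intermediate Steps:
(-250/169 + a/(-143))*G(5) - 323 = (-250/169 - 40/(-143))*5 - 323 = (-250*1/169 - 40*(-1/143))*5 - 323 = (-250/169 + 40/143)*5 - 323 = -2230/1859*5 - 323 = -11150/1859 - 323 = -611607/1859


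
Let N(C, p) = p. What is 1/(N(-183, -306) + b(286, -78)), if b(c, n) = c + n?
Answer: -1/98 ≈ -0.010204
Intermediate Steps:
1/(N(-183, -306) + b(286, -78)) = 1/(-306 + (286 - 78)) = 1/(-306 + 208) = 1/(-98) = -1/98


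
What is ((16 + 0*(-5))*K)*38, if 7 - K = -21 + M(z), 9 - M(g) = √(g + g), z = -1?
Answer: 11552 + 608*I*√2 ≈ 11552.0 + 859.84*I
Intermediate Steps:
M(g) = 9 - √2*√g (M(g) = 9 - √(g + g) = 9 - √(2*g) = 9 - √2*√g)
K = 19 + I*√2 (K = 7 - (-21 + (9 - √2*√(-1))) = 7 - (-21 + (9 - √2*I)) = 7 - (-21 + (9 - I*√2)) = 7 - (-12 - I*√2) = 7 + (12 + I*√2) = 19 + I*√2 ≈ 19.0 + 1.4142*I)
((16 + 0*(-5))*K)*38 = ((16 + 0*(-5))*(19 + I*√2))*38 = ((16 + 0)*(19 + I*√2))*38 = (16*(19 + I*√2))*38 = (304 + 16*I*√2)*38 = 11552 + 608*I*√2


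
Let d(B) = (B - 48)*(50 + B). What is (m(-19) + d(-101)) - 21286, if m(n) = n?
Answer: -13706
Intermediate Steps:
d(B) = (-48 + B)*(50 + B)
(m(-19) + d(-101)) - 21286 = (-19 + (-2400 + (-101)**2 + 2*(-101))) - 21286 = (-19 + (-2400 + 10201 - 202)) - 21286 = (-19 + 7599) - 21286 = 7580 - 21286 = -13706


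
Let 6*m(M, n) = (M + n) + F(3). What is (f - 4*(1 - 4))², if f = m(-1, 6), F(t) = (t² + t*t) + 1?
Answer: 256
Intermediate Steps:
F(t) = 1 + 2*t² (F(t) = (t² + t²) + 1 = 2*t² + 1 = 1 + 2*t²)
m(M, n) = 19/6 + M/6 + n/6 (m(M, n) = ((M + n) + (1 + 2*3²))/6 = ((M + n) + (1 + 2*9))/6 = ((M + n) + (1 + 18))/6 = ((M + n) + 19)/6 = (19 + M + n)/6 = 19/6 + M/6 + n/6)
f = 4 (f = 19/6 + (⅙)*(-1) + (⅙)*6 = 19/6 - ⅙ + 1 = 4)
(f - 4*(1 - 4))² = (4 - 4*(1 - 4))² = (4 - 4*(-3))² = (4 + 12)² = 16² = 256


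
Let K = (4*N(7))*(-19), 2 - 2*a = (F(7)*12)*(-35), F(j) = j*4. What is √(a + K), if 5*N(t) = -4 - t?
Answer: √151205/5 ≈ 77.770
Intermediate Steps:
F(j) = 4*j
N(t) = -⅘ - t/5 (N(t) = (-4 - t)/5 = -⅘ - t/5)
a = 5881 (a = 1 - (4*7)*12*(-35)/2 = 1 - 28*12*(-35)/2 = 1 - 168*(-35) = 1 - ½*(-11760) = 1 + 5880 = 5881)
K = 836/5 (K = (4*(-⅘ - ⅕*7))*(-19) = (4*(-⅘ - 7/5))*(-19) = (4*(-11/5))*(-19) = -44/5*(-19) = 836/5 ≈ 167.20)
√(a + K) = √(5881 + 836/5) = √(30241/5) = √151205/5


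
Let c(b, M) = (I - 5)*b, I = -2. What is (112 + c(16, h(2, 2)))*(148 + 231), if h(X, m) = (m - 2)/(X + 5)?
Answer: 0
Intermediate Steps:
h(X, m) = (-2 + m)/(5 + X)
c(b, M) = -7*b (c(b, M) = (-2 - 5)*b = -7*b)
(112 + c(16, h(2, 2)))*(148 + 231) = (112 - 7*16)*(148 + 231) = (112 - 112)*379 = 0*379 = 0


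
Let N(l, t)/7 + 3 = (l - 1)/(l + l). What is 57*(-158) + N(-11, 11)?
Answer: -99255/11 ≈ -9023.2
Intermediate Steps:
N(l, t) = -21 + 7*(-1 + l)/(2*l) (N(l, t) = -21 + 7*((l - 1)/(l + l)) = -21 + 7*((-1 + l)/((2*l))) = -21 + 7*((-1 + l)*(1/(2*l))) = -21 + 7*((-1 + l)/(2*l)) = -21 + 7*(-1 + l)/(2*l))
57*(-158) + N(-11, 11) = 57*(-158) + (7/2)*(-1 - 5*(-11))/(-11) = -9006 + (7/2)*(-1/11)*(-1 + 55) = -9006 + (7/2)*(-1/11)*54 = -9006 - 189/11 = -99255/11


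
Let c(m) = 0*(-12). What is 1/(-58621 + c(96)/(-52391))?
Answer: -1/58621 ≈ -1.7059e-5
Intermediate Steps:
c(m) = 0
1/(-58621 + c(96)/(-52391)) = 1/(-58621 + 0/(-52391)) = 1/(-58621 + 0*(-1/52391)) = 1/(-58621 + 0) = 1/(-58621) = -1/58621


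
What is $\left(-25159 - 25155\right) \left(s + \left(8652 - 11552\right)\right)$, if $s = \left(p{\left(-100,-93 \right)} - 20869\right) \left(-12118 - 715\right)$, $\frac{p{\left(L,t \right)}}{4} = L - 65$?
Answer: $-13900689379698$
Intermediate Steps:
$p{\left(L,t \right)} = -260 + 4 L$ ($p{\left(L,t \right)} = 4 \left(L - 65\right) = 4 \left(-65 + L\right) = -260 + 4 L$)
$s = 276281657$ ($s = \left(\left(-260 + 4 \left(-100\right)\right) - 20869\right) \left(-12118 - 715\right) = \left(\left(-260 - 400\right) - 20869\right) \left(-12833\right) = \left(-660 - 20869\right) \left(-12833\right) = \left(-21529\right) \left(-12833\right) = 276281657$)
$\left(-25159 - 25155\right) \left(s + \left(8652 - 11552\right)\right) = \left(-25159 - 25155\right) \left(276281657 + \left(8652 - 11552\right)\right) = - 50314 \left(276281657 - 2900\right) = \left(-50314\right) 276278757 = -13900689379698$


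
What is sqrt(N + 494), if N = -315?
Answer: sqrt(179) ≈ 13.379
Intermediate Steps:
sqrt(N + 494) = sqrt(-315 + 494) = sqrt(179)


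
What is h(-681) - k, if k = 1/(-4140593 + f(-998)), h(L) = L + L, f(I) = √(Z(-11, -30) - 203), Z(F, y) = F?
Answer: -23350823149576813/17144510391863 + I*√214/17144510391863 ≈ -1362.0 + 8.5326e-13*I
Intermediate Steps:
f(I) = I*√214 (f(I) = √(-11 - 203) = √(-214) = I*√214)
h(L) = 2*L
k = 1/(-4140593 + I*√214) ≈ -2.4151e-7 - 9.0e-13*I
h(-681) - k = 2*(-681) - (-4140593/17144510391863 - I*√214/17144510391863) = -1362 + (4140593/17144510391863 + I*√214/17144510391863) = -23350823149576813/17144510391863 + I*√214/17144510391863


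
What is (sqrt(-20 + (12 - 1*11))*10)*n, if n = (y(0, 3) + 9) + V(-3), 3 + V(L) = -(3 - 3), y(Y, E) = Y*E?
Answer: 60*I*sqrt(19) ≈ 261.53*I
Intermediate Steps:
y(Y, E) = E*Y
V(L) = -3 (V(L) = -3 - (3 - 3) = -3 - 1*0 = -3 + 0 = -3)
n = 6 (n = (3*0 + 9) - 3 = (0 + 9) - 3 = 9 - 3 = 6)
(sqrt(-20 + (12 - 1*11))*10)*n = (sqrt(-20 + (12 - 1*11))*10)*6 = (sqrt(-20 + (12 - 11))*10)*6 = (sqrt(-20 + 1)*10)*6 = (sqrt(-19)*10)*6 = ((I*sqrt(19))*10)*6 = (10*I*sqrt(19))*6 = 60*I*sqrt(19)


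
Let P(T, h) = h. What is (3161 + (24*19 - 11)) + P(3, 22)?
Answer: 3628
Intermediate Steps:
(3161 + (24*19 - 11)) + P(3, 22) = (3161 + (24*19 - 11)) + 22 = (3161 + (456 - 11)) + 22 = (3161 + 445) + 22 = 3606 + 22 = 3628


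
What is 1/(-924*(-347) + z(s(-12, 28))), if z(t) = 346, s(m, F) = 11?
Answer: 1/320974 ≈ 3.1155e-6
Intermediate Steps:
1/(-924*(-347) + z(s(-12, 28))) = 1/(-924*(-347) + 346) = 1/(320628 + 346) = 1/320974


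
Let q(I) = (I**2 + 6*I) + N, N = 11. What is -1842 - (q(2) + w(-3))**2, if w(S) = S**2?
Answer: -3138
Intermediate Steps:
q(I) = 11 + I**2 + 6*I (q(I) = (I**2 + 6*I) + 11 = 11 + I**2 + 6*I)
-1842 - (q(2) + w(-3))**2 = -1842 - ((11 + 2**2 + 6*2) + (-3)**2)**2 = -1842 - ((11 + 4 + 12) + 9)**2 = -1842 - (27 + 9)**2 = -1842 - 1*36**2 = -1842 - 1*1296 = -1842 - 1296 = -3138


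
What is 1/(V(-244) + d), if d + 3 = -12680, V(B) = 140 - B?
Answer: -1/12299 ≈ -8.1307e-5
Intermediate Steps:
d = -12683 (d = -3 - 12680 = -12683)
1/(V(-244) + d) = 1/((140 - 1*(-244)) - 12683) = 1/((140 + 244) - 12683) = 1/(384 - 12683) = 1/(-12299) = -1/12299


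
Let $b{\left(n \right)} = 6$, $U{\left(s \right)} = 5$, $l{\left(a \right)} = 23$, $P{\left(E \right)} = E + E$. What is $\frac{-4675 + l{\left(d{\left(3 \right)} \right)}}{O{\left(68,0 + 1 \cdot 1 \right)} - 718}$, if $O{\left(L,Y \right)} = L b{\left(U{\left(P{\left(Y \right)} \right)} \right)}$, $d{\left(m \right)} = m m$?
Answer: $\frac{2326}{155} \approx 15.006$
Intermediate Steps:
$P{\left(E \right)} = 2 E$
$d{\left(m \right)} = m^{2}$
$O{\left(L,Y \right)} = 6 L$ ($O{\left(L,Y \right)} = L 6 = 6 L$)
$\frac{-4675 + l{\left(d{\left(3 \right)} \right)}}{O{\left(68,0 + 1 \cdot 1 \right)} - 718} = \frac{-4675 + 23}{6 \cdot 68 - 718} = - \frac{4652}{408 - 718} = - \frac{4652}{-310} = \left(-4652\right) \left(- \frac{1}{310}\right) = \frac{2326}{155}$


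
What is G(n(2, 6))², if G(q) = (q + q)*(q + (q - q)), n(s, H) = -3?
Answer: 324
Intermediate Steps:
G(q) = 2*q² (G(q) = (2*q)*(q + 0) = (2*q)*q = 2*q²)
G(n(2, 6))² = (2*(-3)²)² = (2*9)² = 18² = 324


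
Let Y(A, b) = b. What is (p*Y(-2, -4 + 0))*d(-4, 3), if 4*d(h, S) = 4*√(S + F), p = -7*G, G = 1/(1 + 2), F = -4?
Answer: 28*I/3 ≈ 9.3333*I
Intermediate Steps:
G = ⅓ (G = 1/3 = ⅓ ≈ 0.33333)
p = -7/3 (p = -7*⅓ = -7/3 ≈ -2.3333)
d(h, S) = √(-4 + S) (d(h, S) = (4*√(S - 4))/4 = (4*√(-4 + S))/4 = √(-4 + S))
(p*Y(-2, -4 + 0))*d(-4, 3) = (-7*(-4 + 0)/3)*√(-4 + 3) = (-7/3*(-4))*√(-1) = 28*I/3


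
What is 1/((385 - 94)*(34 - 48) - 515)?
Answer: -1/4589 ≈ -0.00021791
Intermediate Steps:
1/((385 - 94)*(34 - 48) - 515) = 1/(291*(-14) - 515) = 1/(-4074 - 515) = 1/(-4589) = -1/4589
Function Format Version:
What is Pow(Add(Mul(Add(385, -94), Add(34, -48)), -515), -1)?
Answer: Rational(-1, 4589) ≈ -0.00021791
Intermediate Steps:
Pow(Add(Mul(Add(385, -94), Add(34, -48)), -515), -1) = Pow(Add(Mul(291, -14), -515), -1) = Pow(Add(-4074, -515), -1) = Pow(-4589, -1) = Rational(-1, 4589)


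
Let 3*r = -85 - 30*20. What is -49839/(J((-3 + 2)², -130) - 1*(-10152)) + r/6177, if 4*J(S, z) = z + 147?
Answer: -3722094161/752821875 ≈ -4.9442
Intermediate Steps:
r = -685/3 (r = (-85 - 30*20)/3 = (-85 - 600)/3 = (⅓)*(-685) = -685/3 ≈ -228.33)
J(S, z) = 147/4 + z/4 (J(S, z) = (z + 147)/4 = (147 + z)/4 = 147/4 + z/4)
-49839/(J((-3 + 2)², -130) - 1*(-10152)) + r/6177 = -49839/((147/4 + (¼)*(-130)) - 1*(-10152)) - 685/3/6177 = -49839/((147/4 - 65/2) + 10152) - 685/3*1/6177 = -49839/(17/4 + 10152) - 685/18531 = -49839/40625/4 - 685/18531 = -49839*4/40625 - 685/18531 = -199356/40625 - 685/18531 = -3722094161/752821875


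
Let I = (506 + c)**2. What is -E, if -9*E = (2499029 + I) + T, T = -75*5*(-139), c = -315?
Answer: 287515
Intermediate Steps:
T = 52125 (T = -375*(-139) = 52125)
I = 36481 (I = (506 - 315)**2 = 191**2 = 36481)
E = -287515 (E = -((2499029 + 36481) + 52125)/9 = -(2535510 + 52125)/9 = -1/9*2587635 = -287515)
-E = -1*(-287515) = 287515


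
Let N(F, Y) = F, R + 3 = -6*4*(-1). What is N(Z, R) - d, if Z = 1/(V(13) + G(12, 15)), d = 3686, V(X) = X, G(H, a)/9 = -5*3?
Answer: -449693/122 ≈ -3686.0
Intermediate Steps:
G(H, a) = -135 (G(H, a) = 9*(-5*3) = 9*(-15) = -135)
R = 21 (R = -3 - 6*4*(-1) = -3 - 24*(-1) = -3 + 24 = 21)
Z = -1/122 (Z = 1/(13 - 135) = 1/(-122) = -1/122 ≈ -0.0081967)
N(Z, R) - d = -1/122 - 1*3686 = -1/122 - 3686 = -449693/122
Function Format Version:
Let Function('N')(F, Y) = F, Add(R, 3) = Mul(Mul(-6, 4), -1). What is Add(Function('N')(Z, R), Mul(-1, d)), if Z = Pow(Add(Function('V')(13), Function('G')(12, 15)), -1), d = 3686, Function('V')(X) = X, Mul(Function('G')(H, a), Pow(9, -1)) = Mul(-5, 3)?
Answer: Rational(-449693, 122) ≈ -3686.0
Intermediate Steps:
Function('G')(H, a) = -135 (Function('G')(H, a) = Mul(9, Mul(-5, 3)) = Mul(9, -15) = -135)
R = 21 (R = Add(-3, Mul(Mul(-6, 4), -1)) = Add(-3, Mul(-24, -1)) = Add(-3, 24) = 21)
Z = Rational(-1, 122) (Z = Pow(Add(13, -135), -1) = Pow(-122, -1) = Rational(-1, 122) ≈ -0.0081967)
Add(Function('N')(Z, R), Mul(-1, d)) = Add(Rational(-1, 122), Mul(-1, 3686)) = Add(Rational(-1, 122), -3686) = Rational(-449693, 122)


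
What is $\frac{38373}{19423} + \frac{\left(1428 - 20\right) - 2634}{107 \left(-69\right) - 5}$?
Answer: $\frac{153656161}{71748562} \approx 2.1416$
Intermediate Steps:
$\frac{38373}{19423} + \frac{\left(1428 - 20\right) - 2634}{107 \left(-69\right) - 5} = 38373 \cdot \frac{1}{19423} + \frac{1408 - 2634}{-7383 - 5} = \frac{38373}{19423} - \frac{1226}{-7388} = \frac{38373}{19423} - - \frac{613}{3694} = \frac{38373}{19423} + \frac{613}{3694} = \frac{153656161}{71748562}$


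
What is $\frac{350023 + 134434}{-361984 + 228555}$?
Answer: $- \frac{484457}{133429} \approx -3.6308$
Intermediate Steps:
$\frac{350023 + 134434}{-361984 + 228555} = \frac{484457}{-133429} = 484457 \left(- \frac{1}{133429}\right) = - \frac{484457}{133429}$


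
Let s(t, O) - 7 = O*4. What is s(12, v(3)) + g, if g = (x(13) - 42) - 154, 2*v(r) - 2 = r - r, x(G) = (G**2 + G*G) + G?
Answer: 166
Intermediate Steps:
x(G) = G + 2*G**2 (x(G) = (G**2 + G**2) + G = 2*G**2 + G = G + 2*G**2)
v(r) = 1 (v(r) = 1 + (r - r)/2 = 1 + (1/2)*0 = 1 + 0 = 1)
s(t, O) = 7 + 4*O (s(t, O) = 7 + O*4 = 7 + 4*O)
g = 155 (g = (13*(1 + 2*13) - 42) - 154 = (13*(1 + 26) - 42) - 154 = (13*27 - 42) - 154 = (351 - 42) - 154 = 309 - 154 = 155)
s(12, v(3)) + g = (7 + 4*1) + 155 = (7 + 4) + 155 = 11 + 155 = 166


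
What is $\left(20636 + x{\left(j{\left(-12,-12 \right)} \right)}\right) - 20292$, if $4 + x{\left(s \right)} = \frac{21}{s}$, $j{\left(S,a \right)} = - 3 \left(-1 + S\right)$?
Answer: $\frac{4427}{13} \approx 340.54$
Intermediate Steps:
$j{\left(S,a \right)} = 3 - 3 S$
$x{\left(s \right)} = -4 + \frac{21}{s}$
$\left(20636 + x{\left(j{\left(-12,-12 \right)} \right)}\right) - 20292 = \left(20636 - \left(4 - \frac{21}{3 - -36}\right)\right) - 20292 = \left(20636 - \left(4 - \frac{21}{3 + 36}\right)\right) - 20292 = \left(20636 - \left(4 - \frac{21}{39}\right)\right) - 20292 = \left(20636 + \left(-4 + 21 \cdot \frac{1}{39}\right)\right) - 20292 = \left(20636 + \left(-4 + \frac{7}{13}\right)\right) - 20292 = \left(20636 - \frac{45}{13}\right) - 20292 = \frac{268223}{13} - 20292 = \frac{4427}{13}$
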